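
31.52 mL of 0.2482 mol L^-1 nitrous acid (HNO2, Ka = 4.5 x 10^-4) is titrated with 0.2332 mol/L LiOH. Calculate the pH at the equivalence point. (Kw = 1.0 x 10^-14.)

8.21

n(HNO2) = 0.2482 x 0.03152 = 0.007823 mol; V(LiOH) at equivalence = 0.007823/0.2332 = 0.03355 L.
At equivalence all the acid is converted to NO2-; total volume = 0.03152 + 0.03355 = 0.06507 L, so [NO2-] = 0.007823/0.06507 = 0.1202 M.
Kb = Kw/Ka = 1.0e-14 / 4.5 x 10^-4 = 2.22e-11.
[OH^-] = sqrt(Kb x [NO2-]) = sqrt(2.22e-11 x 0.1202) = 1.63e-6 M.
pOH = 5.79, so pH = 14.00 - 5.79 = 8.21.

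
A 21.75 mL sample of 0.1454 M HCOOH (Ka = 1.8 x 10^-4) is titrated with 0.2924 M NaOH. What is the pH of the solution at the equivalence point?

8.37

n(HCOOH) = 0.1454 x 0.02175 = 0.003162 mol; V(NaOH) at equivalence = 0.003162/0.2924 = 0.01082 L.
At equivalence all the acid is converted to HCOO-; total volume = 0.02175 + 0.01082 = 0.03257 L, so [HCOO-] = 0.003162/0.03257 = 0.09711 M.
Kb = Kw/Ka = 1.0e-14 / 1.8 x 10^-4 = 5.56e-11.
[OH^-] = sqrt(Kb x [HCOO-]) = sqrt(5.56e-11 x 0.09711) = 2.32e-6 M.
pOH = 5.63, so pH = 14.00 - 5.63 = 8.37.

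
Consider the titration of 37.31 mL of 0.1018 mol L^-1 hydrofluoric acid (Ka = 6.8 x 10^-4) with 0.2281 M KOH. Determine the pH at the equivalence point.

n(HF) = 0.1018 x 0.03731 = 0.003798 mol; V(KOH) at equivalence = 0.003798/0.2281 = 0.01665 L.
At equivalence all the acid is converted to F-; total volume = 0.03731 + 0.01665 = 0.05396 L, so [F-] = 0.003798/0.05396 = 0.07039 M.
Kb = Kw/Ka = 1.0e-14 / 6.8 x 10^-4 = 1.47e-11.
[OH^-] = sqrt(Kb x [F-]) = sqrt(1.47e-11 x 0.07039) = 1.02e-6 M.
pOH = 5.99, so pH = 14.00 - 5.99 = 8.01.

8.01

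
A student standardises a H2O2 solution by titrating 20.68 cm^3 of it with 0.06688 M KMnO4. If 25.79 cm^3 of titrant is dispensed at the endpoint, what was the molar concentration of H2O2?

n(KMnO4) = 0.06688 x 0.02579 = 0.001725 mol.
From the balanced equation, 2 mol KMnO4 reacts with 5 mol H2O2, so n(H2O2) = 0.001725 x 5/2 = 0.004312 mol.
[H2O2] = 0.004312 / 0.02068 L = 0.209 M.

0.209 M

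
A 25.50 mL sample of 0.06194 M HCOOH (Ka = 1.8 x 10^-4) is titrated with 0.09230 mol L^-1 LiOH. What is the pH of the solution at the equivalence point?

8.16

n(HCOOH) = 0.06194 x 0.02550 = 0.001579 mol; V(LiOH) at equivalence = 0.001579/0.09230 = 0.01711 L.
At equivalence all the acid is converted to HCOO-; total volume = 0.02550 + 0.01711 = 0.04261 L, so [HCOO-] = 0.001579/0.04261 = 0.03707 M.
Kb = Kw/Ka = 1.0e-14 / 1.8 x 10^-4 = 5.56e-11.
[OH^-] = sqrt(Kb x [HCOO-]) = sqrt(5.56e-11 x 0.03707) = 1.43e-6 M.
pOH = 5.84, so pH = 14.00 - 5.84 = 8.16.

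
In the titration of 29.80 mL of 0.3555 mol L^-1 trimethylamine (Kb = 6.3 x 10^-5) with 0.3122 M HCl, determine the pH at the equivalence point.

n((CH3)3N) = 0.3555 x 0.02980 = 0.01059 mol; V(HCl) at equivalence = 0.01059/0.3122 = 0.03393 L.
At equivalence the base is fully converted to (CH3)3NH+; total volume = 0.06373 L, so [(CH3)3NH+] = 0.01059/0.06373 = 0.1662 M.
Ka((CH3)3NH+) = Kw/Kb = 1.0e-14 / 6.3 x 10^-5 = 1.59e-10.
[H^+] = sqrt(Ka x [(CH3)3NH+]) = sqrt(1.59e-10 x 0.1662) = 5.14e-6 M.
pH = -log(5.14e-6) = 5.29.

5.29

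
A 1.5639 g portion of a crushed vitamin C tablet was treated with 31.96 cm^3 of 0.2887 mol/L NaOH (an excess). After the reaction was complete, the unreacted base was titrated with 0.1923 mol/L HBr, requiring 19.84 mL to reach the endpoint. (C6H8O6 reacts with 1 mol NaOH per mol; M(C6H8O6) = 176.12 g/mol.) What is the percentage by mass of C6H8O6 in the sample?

60.9%

Total n(NaOH) added = 0.2887 x 0.03196 = 0.009227 mol.
n(HBr) used = 0.1923 x 0.01984 = 0.003815 mol, which equals the excess n(NaOH).
So n(NaOH) consumed by the sample = 0.009227 - 0.003815 = 0.005412 mol.
n(C6H8O6) = 0.005412 / 1 = 0.005412 mol.
mass C6H8O6 = 0.005412 x 176.12 = 0.9531 g, so %C6H8O6 = 0.9531/1.5639 x 100 = 60.9%.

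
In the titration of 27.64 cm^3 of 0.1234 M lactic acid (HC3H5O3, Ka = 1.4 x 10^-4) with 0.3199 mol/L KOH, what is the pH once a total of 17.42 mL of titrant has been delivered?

n(acid) = 0.1234 x 0.02764 = 0.003411 mol; n(KOH) added = 0.3199 x 0.01742 = 0.005573 mol.
Base is in excess by 0.005573 - 0.003411 = 0.002162 mol in a total volume of 0.04506 L.
[OH^-] = 0.002162/0.04506 = 0.04798 M, so pOH = 1.32 and pH = 14.00 - 1.32 = 12.68.

12.68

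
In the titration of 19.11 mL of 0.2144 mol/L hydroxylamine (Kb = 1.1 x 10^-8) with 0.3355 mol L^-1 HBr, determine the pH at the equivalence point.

3.46

n(NH2OH) = 0.2144 x 0.01911 = 0.004097 mol; V(HBr) at equivalence = 0.004097/0.3355 = 0.01221 L.
At equivalence the base is fully converted to NH3OH+; total volume = 0.03132 L, so [NH3OH+] = 0.004097/0.03132 = 0.1308 M.
Ka(NH3OH+) = Kw/Kb = 1.0e-14 / 1.1 x 10^-8 = 9.09e-7.
[H^+] = sqrt(Ka x [NH3OH+]) = sqrt(9.09e-7 x 0.1308) = 0.000345 M.
pH = -log(0.000345) = 3.46.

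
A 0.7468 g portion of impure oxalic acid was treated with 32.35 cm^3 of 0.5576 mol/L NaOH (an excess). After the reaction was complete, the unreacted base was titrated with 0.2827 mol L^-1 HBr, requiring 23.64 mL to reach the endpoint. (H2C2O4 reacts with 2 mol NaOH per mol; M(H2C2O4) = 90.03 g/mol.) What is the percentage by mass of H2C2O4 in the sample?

68.4%

Total n(NaOH) added = 0.5576 x 0.03235 = 0.01804 mol.
n(HBr) used = 0.2827 x 0.02364 = 0.006683 mol, which equals the excess n(NaOH).
So n(NaOH) consumed by the sample = 0.01804 - 0.006683 = 0.01136 mol.
n(H2C2O4) = 0.01136 / 2 = 0.005678 mol.
mass H2C2O4 = 0.005678 x 90.03 = 0.5112 g, so %H2C2O4 = 0.5112/0.7468 x 100 = 68.4%.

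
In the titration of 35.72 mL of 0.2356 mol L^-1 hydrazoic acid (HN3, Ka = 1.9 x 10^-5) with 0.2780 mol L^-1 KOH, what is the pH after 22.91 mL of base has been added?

5.21

Initial n(HN3) = 0.2356 x 0.03572 = 0.008416 mol.
n(KOH) added = 0.2780 x 0.02291 = 0.006369 mol, converting that many moles of HN3 to N3-.
Remaining n(HN3) = 0.002047 mol; n(N3-) = 0.006369 mol.
By Henderson-Hasselbalch, pH = pKa + log([A^-]/[HA]) = 4.72 + log(0.006369/0.002047) = 4.72 + (+0.49) = 5.21.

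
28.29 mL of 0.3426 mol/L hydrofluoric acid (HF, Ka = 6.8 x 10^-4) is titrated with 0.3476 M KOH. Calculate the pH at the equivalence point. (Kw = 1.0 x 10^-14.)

n(HF) = 0.3426 x 0.02829 = 0.009692 mol; V(KOH) at equivalence = 0.009692/0.3476 = 0.02788 L.
At equivalence all the acid is converted to F-; total volume = 0.02829 + 0.02788 = 0.05617 L, so [F-] = 0.009692/0.05617 = 0.1725 M.
Kb = Kw/Ka = 1.0e-14 / 6.8 x 10^-4 = 1.47e-11.
[OH^-] = sqrt(Kb x [F-]) = sqrt(1.47e-11 x 0.1725) = 1.59e-6 M.
pOH = 5.80, so pH = 14.00 - 5.80 = 8.20.

8.20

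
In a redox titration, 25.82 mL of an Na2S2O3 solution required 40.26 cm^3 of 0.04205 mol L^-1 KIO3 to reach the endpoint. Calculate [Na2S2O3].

0.393 M

n(KIO3) = 0.04205 x 0.04026 = 0.001693 mol.
From the balanced equation, 1 mol KIO3 reacts with 6 mol Na2S2O3, so n(Na2S2O3) = 0.001693 x 6/1 = 0.01016 mol.
[Na2S2O3] = 0.01016 / 0.02582 L = 0.393 M.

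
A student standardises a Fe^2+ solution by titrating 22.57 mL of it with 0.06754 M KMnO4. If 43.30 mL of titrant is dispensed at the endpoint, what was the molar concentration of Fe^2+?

0.648 M

n(KMnO4) = 0.06754 x 0.04330 = 0.002924 mol.
From the balanced equation, 1 mol KMnO4 reacts with 5 mol Fe^2+, so n(Fe^2+) = 0.002924 x 5/1 = 0.01462 mol.
[Fe^2+] = 0.01462 / 0.02257 L = 0.648 M.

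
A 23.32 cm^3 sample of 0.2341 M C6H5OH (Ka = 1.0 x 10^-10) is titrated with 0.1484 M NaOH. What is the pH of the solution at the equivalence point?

11.48

n(C6H5OH) = 0.2341 x 0.02332 = 0.005459 mol; V(NaOH) at equivalence = 0.005459/0.1484 = 0.03679 L.
At equivalence all the acid is converted to C6H5O-; total volume = 0.02332 + 0.03679 = 0.06011 L, so [C6H5O-] = 0.005459/0.06011 = 0.09082 M.
Kb = Kw/Ka = 1.0e-14 / 1.0 x 10^-10 = 0.000100.
[OH^-] = sqrt(Kb x [C6H5O-]) = sqrt(0.000100 x 0.09082) = 0.00301 M.
pOH = 2.52, so pH = 14.00 - 2.52 = 11.48.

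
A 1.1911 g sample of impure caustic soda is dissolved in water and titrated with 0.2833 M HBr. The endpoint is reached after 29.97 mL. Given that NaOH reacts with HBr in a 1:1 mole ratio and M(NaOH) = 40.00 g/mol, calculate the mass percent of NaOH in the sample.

n(HBr) = 0.2833 x 0.02997 = 0.008491 mol.
n(NaOH) = 0.008491 / 1 = 0.008491 mol.
mass of NaOH = 0.008491 x 40.00 = 0.3396 g.
% purity = 0.3396 / 1.1911 x 100 = 28.5%.

28.5%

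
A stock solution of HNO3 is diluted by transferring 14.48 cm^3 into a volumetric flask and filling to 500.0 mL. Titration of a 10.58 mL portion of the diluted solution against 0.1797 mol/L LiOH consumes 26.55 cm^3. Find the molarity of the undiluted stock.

15.6 M

n(LiOH) = 0.1797 x 0.02655 = 0.004771 mol.
n(HNO3) in the aliquot = 0.004771 mol.
[diluted HNO3] = 0.004771 / 0.01058 = 0.4509 M.
Dilution factor = 500.0/14.48 = 34.53, so [stock] = 0.4509 x 34.53 = 15.6 M.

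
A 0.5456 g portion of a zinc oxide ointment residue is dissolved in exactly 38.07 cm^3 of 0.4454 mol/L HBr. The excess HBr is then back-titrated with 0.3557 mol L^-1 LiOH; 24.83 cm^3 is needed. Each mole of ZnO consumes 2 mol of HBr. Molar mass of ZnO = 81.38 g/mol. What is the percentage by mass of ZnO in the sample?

Total n(HBr) added = 0.4454 x 0.03807 = 0.01696 mol.
n(LiOH) used = 0.3557 x 0.02483 = 0.008832 mol, which equals the excess n(HBr).
So n(HBr) consumed by the sample = 0.01696 - 0.008832 = 0.008124 mol.
n(ZnO) = 0.008124 / 2 = 0.004062 mol.
mass ZnO = 0.004062 x 81.38 = 0.3306 g, so %ZnO = 0.3306/0.5456 x 100 = 60.6%.

60.6%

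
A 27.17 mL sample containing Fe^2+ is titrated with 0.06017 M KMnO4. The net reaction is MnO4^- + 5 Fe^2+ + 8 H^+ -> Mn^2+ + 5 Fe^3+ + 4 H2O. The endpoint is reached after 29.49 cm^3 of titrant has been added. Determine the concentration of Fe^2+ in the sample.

0.327 M

n(KMnO4) = 0.06017 x 0.02949 = 0.001774 mol.
From the balanced equation, 1 mol KMnO4 reacts with 5 mol Fe^2+, so n(Fe^2+) = 0.001774 x 5/1 = 0.008872 mol.
[Fe^2+] = 0.008872 / 0.02717 L = 0.327 M.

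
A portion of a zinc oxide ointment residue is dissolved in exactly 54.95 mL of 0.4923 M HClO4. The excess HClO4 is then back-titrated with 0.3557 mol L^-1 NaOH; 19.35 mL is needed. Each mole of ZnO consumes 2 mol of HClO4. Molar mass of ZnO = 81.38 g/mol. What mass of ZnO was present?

0.821 g

Total n(HClO4) added = 0.4923 x 0.05495 = 0.02705 mol.
n(NaOH) used = 0.3557 x 0.01935 = 0.006883 mol, which equals the excess n(HClO4).
So n(HClO4) consumed by the sample = 0.02705 - 0.006883 = 0.02017 mol.
n(ZnO) = 0.02017 / 2 = 0.01008 mol.
mass = 0.01008 mol x 81.38 g/mol = 0.821 g.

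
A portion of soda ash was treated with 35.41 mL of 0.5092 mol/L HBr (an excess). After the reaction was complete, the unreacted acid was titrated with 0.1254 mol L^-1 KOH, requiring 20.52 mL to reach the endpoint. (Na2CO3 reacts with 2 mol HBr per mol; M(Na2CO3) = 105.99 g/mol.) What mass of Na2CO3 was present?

Total n(HBr) added = 0.5092 x 0.03541 = 0.01803 mol.
n(KOH) used = 0.1254 x 0.02052 = 0.002573 mol, which equals the excess n(HBr).
So n(HBr) consumed by the sample = 0.01803 - 0.002573 = 0.01546 mol.
n(Na2CO3) = 0.01546 / 2 = 0.007729 mol.
mass = 0.007729 mol x 105.99 g/mol = 0.819 g.

0.819 g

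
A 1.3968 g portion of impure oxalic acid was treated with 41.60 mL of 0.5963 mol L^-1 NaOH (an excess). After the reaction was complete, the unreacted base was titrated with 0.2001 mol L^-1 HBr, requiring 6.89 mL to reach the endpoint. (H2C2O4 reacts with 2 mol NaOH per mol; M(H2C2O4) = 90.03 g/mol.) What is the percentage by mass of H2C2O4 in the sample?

Total n(NaOH) added = 0.5963 x 0.04160 = 0.02481 mol.
n(HBr) used = 0.2001 x 0.006890 = 0.001379 mol, which equals the excess n(NaOH).
So n(NaOH) consumed by the sample = 0.02481 - 0.001379 = 0.02343 mol.
n(H2C2O4) = 0.02343 / 2 = 0.01171 mol.
mass H2C2O4 = 0.01171 x 90.03 = 1.055 g, so %H2C2O4 = 1.055/1.3968 x 100 = 75.5%.

75.5%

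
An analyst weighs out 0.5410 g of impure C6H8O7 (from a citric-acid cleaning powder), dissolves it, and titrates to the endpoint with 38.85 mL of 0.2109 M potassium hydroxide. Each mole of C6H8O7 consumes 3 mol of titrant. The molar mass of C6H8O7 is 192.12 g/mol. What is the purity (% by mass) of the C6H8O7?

n(KOH) = 0.2109 x 0.03885 = 0.008193 mol.
n(C6H8O7) = 0.008193 / 3 = 0.002731 mol.
mass of C6H8O7 = 0.002731 x 192.12 = 0.5247 g.
% purity = 0.5247 / 0.5410 x 100 = 97.0%.

97.0%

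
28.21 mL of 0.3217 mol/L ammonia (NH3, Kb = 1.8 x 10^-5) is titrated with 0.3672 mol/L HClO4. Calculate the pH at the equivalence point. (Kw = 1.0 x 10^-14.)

5.01

n(NH3) = 0.3217 x 0.02821 = 0.009075 mol; V(HClO4) at equivalence = 0.009075/0.3672 = 0.02471 L.
At equivalence the base is fully converted to NH4+; total volume = 0.05292 L, so [NH4+] = 0.009075/0.05292 = 0.1715 M.
Ka(NH4+) = Kw/Kb = 1.0e-14 / 1.8 x 10^-5 = 5.56e-10.
[H^+] = sqrt(Ka x [NH4+]) = sqrt(5.56e-10 x 0.1715) = 9.76e-6 M.
pH = -log(9.76e-6) = 5.01.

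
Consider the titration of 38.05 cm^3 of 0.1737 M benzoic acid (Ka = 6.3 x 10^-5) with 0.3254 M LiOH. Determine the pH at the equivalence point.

8.63

n(C6H5COOH) = 0.1737 x 0.03805 = 0.006609 mol; V(LiOH) at equivalence = 0.006609/0.3254 = 0.02031 L.
At equivalence all the acid is converted to C6H5COO-; total volume = 0.03805 + 0.02031 = 0.05836 L, so [C6H5COO-] = 0.006609/0.05836 = 0.1132 M.
Kb = Kw/Ka = 1.0e-14 / 6.3 x 10^-5 = 1.59e-10.
[OH^-] = sqrt(Kb x [C6H5COO-]) = sqrt(1.59e-10 x 0.1132) = 4.24e-6 M.
pOH = 5.37, so pH = 14.00 - 5.37 = 8.63.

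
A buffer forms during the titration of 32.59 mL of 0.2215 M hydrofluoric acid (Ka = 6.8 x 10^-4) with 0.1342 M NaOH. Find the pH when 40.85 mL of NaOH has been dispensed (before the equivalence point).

3.67

Initial n(HF) = 0.2215 x 0.03259 = 0.007219 mol.
n(NaOH) added = 0.1342 x 0.04085 = 0.005482 mol, converting that many moles of HF to F-.
Remaining n(HF) = 0.001737 mol; n(F-) = 0.005482 mol.
By Henderson-Hasselbalch, pH = pKa + log([A^-]/[HA]) = 3.17 + log(0.005482/0.001737) = 3.17 + (+0.50) = 3.67.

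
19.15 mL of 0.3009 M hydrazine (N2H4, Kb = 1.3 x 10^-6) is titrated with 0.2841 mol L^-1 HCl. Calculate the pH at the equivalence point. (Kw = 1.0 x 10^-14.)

4.47

n(N2H4) = 0.3009 x 0.01915 = 0.005762 mol; V(HCl) at equivalence = 0.005762/0.2841 = 0.02028 L.
At equivalence the base is fully converted to N2H5+; total volume = 0.03943 L, so [N2H5+] = 0.005762/0.03943 = 0.1461 M.
Ka(N2H5+) = Kw/Kb = 1.0e-14 / 1.3 x 10^-6 = 7.69e-9.
[H^+] = sqrt(Ka x [N2H5+]) = sqrt(7.69e-9 x 0.1461) = 3.35e-5 M.
pH = -log(3.35e-5) = 4.47.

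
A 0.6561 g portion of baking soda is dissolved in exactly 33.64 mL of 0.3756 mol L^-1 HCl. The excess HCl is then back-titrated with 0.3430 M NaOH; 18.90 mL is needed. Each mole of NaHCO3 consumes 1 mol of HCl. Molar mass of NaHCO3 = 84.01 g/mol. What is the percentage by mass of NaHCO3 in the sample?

78.8%

Total n(HCl) added = 0.3756 x 0.03364 = 0.01264 mol.
n(NaOH) used = 0.3430 x 0.01890 = 0.006483 mol, which equals the excess n(HCl).
So n(HCl) consumed by the sample = 0.01264 - 0.006483 = 0.006152 mol.
n(NaHCO3) = 0.006152 / 1 = 0.006152 mol.
mass NaHCO3 = 0.006152 x 84.01 = 0.5169 g, so %NaHCO3 = 0.5169/0.6561 x 100 = 78.8%.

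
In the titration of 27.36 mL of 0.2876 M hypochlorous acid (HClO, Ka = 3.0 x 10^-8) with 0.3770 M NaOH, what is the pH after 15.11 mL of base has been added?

Initial n(HClO) = 0.2876 x 0.02736 = 0.007869 mol.
n(NaOH) added = 0.3770 x 0.01511 = 0.005696 mol, converting that many moles of HClO to ClO-.
Remaining n(HClO) = 0.002172 mol; n(ClO-) = 0.005696 mol.
By Henderson-Hasselbalch, pH = pKa + log([A^-]/[HA]) = 7.52 + log(0.005696/0.002172) = 7.52 + (+0.42) = 7.94.

7.94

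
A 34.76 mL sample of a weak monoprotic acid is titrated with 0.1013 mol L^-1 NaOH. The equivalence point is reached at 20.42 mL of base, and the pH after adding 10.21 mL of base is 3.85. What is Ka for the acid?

10.21 mL is half of the equivalence volume, so this is the half-equivalence point where [HA] = [A^-].
At half-equivalence pH = pKa, so pKa = 3.85.
Ka = 10^(-3.85) = 1.4 x 10^-4.

1.4 x 10^-4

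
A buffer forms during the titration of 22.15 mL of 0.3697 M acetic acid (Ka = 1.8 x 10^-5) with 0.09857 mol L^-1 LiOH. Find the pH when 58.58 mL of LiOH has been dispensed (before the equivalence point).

Initial n(CH3COOH) = 0.3697 x 0.02215 = 0.008189 mol.
n(LiOH) added = 0.09857 x 0.05858 = 0.005774 mol, converting that many moles of CH3COOH to CH3COO-.
Remaining n(CH3COOH) = 0.002415 mol; n(CH3COO-) = 0.005774 mol.
By Henderson-Hasselbalch, pH = pKa + log([A^-]/[HA]) = 4.74 + log(0.005774/0.002415) = 4.74 + (+0.38) = 5.12.

5.12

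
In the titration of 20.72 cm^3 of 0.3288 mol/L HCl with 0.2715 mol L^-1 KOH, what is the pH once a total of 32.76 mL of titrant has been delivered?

n(acid) = 0.3288 x 0.02072 = 0.006813 mol; n(KOH) added = 0.2715 x 0.03276 = 0.008894 mol.
Base is in excess by 0.008894 - 0.006813 = 0.002082 mol in a total volume of 0.05348 L.
[OH^-] = 0.002082/0.05348 = 0.03892 M, so pOH = 1.41 and pH = 14.00 - 1.41 = 12.59.

12.59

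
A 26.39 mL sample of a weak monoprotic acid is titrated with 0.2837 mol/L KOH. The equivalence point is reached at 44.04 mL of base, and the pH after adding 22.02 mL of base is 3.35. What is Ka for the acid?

4.5 x 10^-4

22.02 mL is half of the equivalence volume, so this is the half-equivalence point where [HA] = [A^-].
At half-equivalence pH = pKa, so pKa = 3.35.
Ka = 10^(-3.35) = 4.5 x 10^-4.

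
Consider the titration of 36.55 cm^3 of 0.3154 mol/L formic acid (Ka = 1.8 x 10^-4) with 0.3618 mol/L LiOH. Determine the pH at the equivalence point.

n(HCOOH) = 0.3154 x 0.03655 = 0.01153 mol; V(LiOH) at equivalence = 0.01153/0.3618 = 0.03186 L.
At equivalence all the acid is converted to HCOO-; total volume = 0.03655 + 0.03186 = 0.06841 L, so [HCOO-] = 0.01153/0.06841 = 0.1685 M.
Kb = Kw/Ka = 1.0e-14 / 1.8 x 10^-4 = 5.56e-11.
[OH^-] = sqrt(Kb x [HCOO-]) = sqrt(5.56e-11 x 0.1685) = 3.06e-6 M.
pOH = 5.51, so pH = 14.00 - 5.51 = 8.49.

8.49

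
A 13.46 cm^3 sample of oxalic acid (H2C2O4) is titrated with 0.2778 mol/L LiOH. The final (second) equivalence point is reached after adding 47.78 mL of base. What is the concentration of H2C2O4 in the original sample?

0.493 M

n(LiOH) = 0.2778 x 0.04778 = 0.01327 mol.
At the final (second) equivalence point, 2 mol OH^- react per mol H2C2O4, so n(H2C2O4) = 0.01327 / 2 = 0.006637 mol.
[H2C2O4] = 0.006637 / 0.01346 L = 0.493 M.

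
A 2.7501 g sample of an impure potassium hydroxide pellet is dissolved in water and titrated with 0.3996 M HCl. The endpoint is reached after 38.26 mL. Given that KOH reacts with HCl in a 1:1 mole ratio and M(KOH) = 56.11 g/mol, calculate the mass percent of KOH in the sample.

31.2%

n(HCl) = 0.3996 x 0.03826 = 0.01529 mol.
n(KOH) = 0.01529 / 1 = 0.01529 mol.
mass of KOH = 0.01529 x 56.11 = 0.8578 g.
% purity = 0.8578 / 2.7501 x 100 = 31.2%.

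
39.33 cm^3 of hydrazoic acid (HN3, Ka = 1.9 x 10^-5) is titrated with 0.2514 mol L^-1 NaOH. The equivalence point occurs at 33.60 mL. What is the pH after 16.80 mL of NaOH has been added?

16.80 mL is exactly half the equivalence volume (33.60/2), i.e. the half-equivalence point.
There, n(HA) = n(A^-), so pH = pKa = -log(1.9 x 10^-5) = 4.72.

4.72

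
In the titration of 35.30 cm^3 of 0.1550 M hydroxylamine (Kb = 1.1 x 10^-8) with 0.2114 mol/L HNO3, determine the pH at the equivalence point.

3.54

n(NH2OH) = 0.1550 x 0.03530 = 0.005471 mol; V(HNO3) at equivalence = 0.005471/0.2114 = 0.02588 L.
At equivalence the base is fully converted to NH3OH+; total volume = 0.06118 L, so [NH3OH+] = 0.005471/0.06118 = 0.08943 M.
Ka(NH3OH+) = Kw/Kb = 1.0e-14 / 1.1 x 10^-8 = 9.09e-7.
[H^+] = sqrt(Ka x [NH3OH+]) = sqrt(9.09e-7 x 0.08943) = 0.000285 M.
pH = -log(0.000285) = 3.54.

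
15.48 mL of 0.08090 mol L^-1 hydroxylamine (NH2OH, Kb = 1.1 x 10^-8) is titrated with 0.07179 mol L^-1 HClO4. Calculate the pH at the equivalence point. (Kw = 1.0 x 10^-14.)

n(NH2OH) = 0.08090 x 0.01548 = 0.001252 mol; V(HClO4) at equivalence = 0.001252/0.07179 = 0.01744 L.
At equivalence the base is fully converted to NH3OH+; total volume = 0.03292 L, so [NH3OH+] = 0.001252/0.03292 = 0.03804 M.
Ka(NH3OH+) = Kw/Kb = 1.0e-14 / 1.1 x 10^-8 = 9.09e-7.
[H^+] = sqrt(Ka x [NH3OH+]) = sqrt(9.09e-7 x 0.03804) = 0.000186 M.
pH = -log(0.000186) = 3.73.

3.73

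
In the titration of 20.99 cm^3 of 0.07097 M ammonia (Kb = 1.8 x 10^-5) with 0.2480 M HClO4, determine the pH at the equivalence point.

5.26

n(NH3) = 0.07097 x 0.02099 = 0.001490 mol; V(HClO4) at equivalence = 0.001490/0.2480 = 0.006007 L.
At equivalence the base is fully converted to NH4+; total volume = 0.02700 L, so [NH4+] = 0.001490/0.02700 = 0.05518 M.
Ka(NH4+) = Kw/Kb = 1.0e-14 / 1.8 x 10^-5 = 5.56e-10.
[H^+] = sqrt(Ka x [NH4+]) = sqrt(5.56e-10 x 0.05518) = 5.54e-6 M.
pH = -log(5.54e-6) = 5.26.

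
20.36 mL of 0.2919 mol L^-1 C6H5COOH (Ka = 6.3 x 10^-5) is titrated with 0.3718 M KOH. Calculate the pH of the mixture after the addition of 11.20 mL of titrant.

4.57

Initial n(C6H5COOH) = 0.2919 x 0.02036 = 0.005943 mol.
n(KOH) added = 0.3718 x 0.01120 = 0.004164 mol, converting that many moles of C6H5COOH to C6H5COO-.
Remaining n(C6H5COOH) = 0.001779 mol; n(C6H5COO-) = 0.004164 mol.
By Henderson-Hasselbalch, pH = pKa + log([A^-]/[HA]) = 4.20 + log(0.004164/0.001779) = 4.20 + (+0.37) = 4.57.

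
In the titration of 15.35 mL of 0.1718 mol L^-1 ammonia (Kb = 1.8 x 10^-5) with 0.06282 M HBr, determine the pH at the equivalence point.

5.30

n(NH3) = 0.1718 x 0.01535 = 0.002637 mol; V(HBr) at equivalence = 0.002637/0.06282 = 0.04198 L.
At equivalence the base is fully converted to NH4+; total volume = 0.05733 L, so [NH4+] = 0.002637/0.05733 = 0.04600 M.
Ka(NH4+) = Kw/Kb = 1.0e-14 / 1.8 x 10^-5 = 5.56e-10.
[H^+] = sqrt(Ka x [NH4+]) = sqrt(5.56e-10 x 0.04600) = 5.06e-6 M.
pH = -log(5.06e-6) = 5.30.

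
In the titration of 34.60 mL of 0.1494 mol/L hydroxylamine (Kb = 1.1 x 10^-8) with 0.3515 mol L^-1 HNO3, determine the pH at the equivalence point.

n(NH2OH) = 0.1494 x 0.03460 = 0.005169 mol; V(HNO3) at equivalence = 0.005169/0.3515 = 0.01471 L.
At equivalence the base is fully converted to NH3OH+; total volume = 0.04931 L, so [NH3OH+] = 0.005169/0.04931 = 0.1048 M.
Ka(NH3OH+) = Kw/Kb = 1.0e-14 / 1.1 x 10^-8 = 9.09e-7.
[H^+] = sqrt(Ka x [NH3OH+]) = sqrt(9.09e-7 x 0.1048) = 0.000309 M.
pH = -log(0.000309) = 3.51.

3.51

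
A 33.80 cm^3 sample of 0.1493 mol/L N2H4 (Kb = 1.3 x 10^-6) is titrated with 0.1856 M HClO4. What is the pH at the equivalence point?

4.60

n(N2H4) = 0.1493 x 0.03380 = 0.005046 mol; V(HClO4) at equivalence = 0.005046/0.1856 = 0.02719 L.
At equivalence the base is fully converted to N2H5+; total volume = 0.06099 L, so [N2H5+] = 0.005046/0.06099 = 0.08274 M.
Ka(N2H5+) = Kw/Kb = 1.0e-14 / 1.3 x 10^-6 = 7.69e-9.
[H^+] = sqrt(Ka x [N2H5+]) = sqrt(7.69e-9 x 0.08274) = 2.52e-5 M.
pH = -log(2.52e-5) = 4.60.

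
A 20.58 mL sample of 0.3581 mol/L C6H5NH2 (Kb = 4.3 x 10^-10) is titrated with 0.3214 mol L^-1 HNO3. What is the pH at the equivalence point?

2.70

n(C6H5NH2) = 0.3581 x 0.02058 = 0.007370 mol; V(HNO3) at equivalence = 0.007370/0.3214 = 0.02293 L.
At equivalence the base is fully converted to C6H5NH3+; total volume = 0.04351 L, so [C6H5NH3+] = 0.007370/0.04351 = 0.1694 M.
Ka(C6H5NH3+) = Kw/Kb = 1.0e-14 / 4.3 x 10^-10 = 2.33e-5.
[H^+] = sqrt(Ka x [C6H5NH3+]) = sqrt(2.33e-5 x 0.1694) = 0.00198 M.
pH = -log(0.00198) = 2.70.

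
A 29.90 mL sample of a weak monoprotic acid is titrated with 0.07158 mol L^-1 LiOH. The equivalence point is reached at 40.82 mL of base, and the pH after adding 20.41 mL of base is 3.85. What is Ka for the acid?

1.4 x 10^-4

20.41 mL is half of the equivalence volume, so this is the half-equivalence point where [HA] = [A^-].
At half-equivalence pH = pKa, so pKa = 3.85.
Ka = 10^(-3.85) = 1.4 x 10^-4.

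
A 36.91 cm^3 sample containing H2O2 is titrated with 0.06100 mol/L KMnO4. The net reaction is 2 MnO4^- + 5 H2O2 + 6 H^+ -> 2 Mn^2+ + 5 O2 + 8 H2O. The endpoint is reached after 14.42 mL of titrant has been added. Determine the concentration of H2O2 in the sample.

0.0596 M

n(KMnO4) = 0.06100 x 0.01442 = 0.0008796 mol.
From the balanced equation, 2 mol KMnO4 reacts with 5 mol H2O2, so n(H2O2) = 0.0008796 x 5/2 = 0.002199 mol.
[H2O2] = 0.002199 / 0.03691 L = 0.0596 M.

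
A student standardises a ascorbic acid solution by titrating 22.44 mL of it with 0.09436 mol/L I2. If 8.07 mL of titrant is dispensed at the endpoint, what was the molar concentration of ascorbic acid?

0.0339 M

n(I2) = 0.09436 x 0.008070 = 0.0007615 mol.
From the balanced equation, 1 mol I2 reacts with 1 mol ascorbic acid, so n(ascorbic acid) = 0.0007615 x 1/1 = 0.0007615 mol.
[ascorbic acid] = 0.0007615 / 0.02244 L = 0.0339 M.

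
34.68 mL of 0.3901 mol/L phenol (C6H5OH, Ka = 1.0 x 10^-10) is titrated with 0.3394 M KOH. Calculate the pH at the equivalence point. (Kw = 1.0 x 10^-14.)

n(C6H5OH) = 0.3901 x 0.03468 = 0.01353 mol; V(KOH) at equivalence = 0.01353/0.3394 = 0.03986 L.
At equivalence all the acid is converted to C6H5O-; total volume = 0.03468 + 0.03986 = 0.07454 L, so [C6H5O-] = 0.01353/0.07454 = 0.1815 M.
Kb = Kw/Ka = 1.0e-14 / 1.0 x 10^-10 = 0.000100.
[OH^-] = sqrt(Kb x [C6H5O-]) = sqrt(0.000100 x 0.1815) = 0.00426 M.
pOH = 2.37, so pH = 14.00 - 2.37 = 11.63.

11.63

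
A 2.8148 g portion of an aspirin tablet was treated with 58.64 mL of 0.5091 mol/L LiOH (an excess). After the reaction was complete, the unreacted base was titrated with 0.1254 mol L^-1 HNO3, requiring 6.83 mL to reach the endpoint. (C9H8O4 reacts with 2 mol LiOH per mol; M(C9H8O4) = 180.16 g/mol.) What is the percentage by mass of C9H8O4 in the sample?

Total n(LiOH) added = 0.5091 x 0.05864 = 0.02985 mol.
n(HNO3) used = 0.1254 x 0.006830 = 0.0008565 mol, which equals the excess n(LiOH).
So n(LiOH) consumed by the sample = 0.02985 - 0.0008565 = 0.02900 mol.
n(C9H8O4) = 0.02900 / 2 = 0.01450 mol.
mass C9H8O4 = 0.01450 x 180.16 = 2.612 g, so %C9H8O4 = 2.612/2.8148 x 100 = 92.8%.

92.8%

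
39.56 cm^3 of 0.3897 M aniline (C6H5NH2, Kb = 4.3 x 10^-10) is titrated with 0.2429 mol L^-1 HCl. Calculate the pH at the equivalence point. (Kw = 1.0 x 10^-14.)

n(C6H5NH2) = 0.3897 x 0.03956 = 0.01542 mol; V(HCl) at equivalence = 0.01542/0.2429 = 0.06347 L.
At equivalence the base is fully converted to C6H5NH3+; total volume = 0.1030 L, so [C6H5NH3+] = 0.01542/0.1030 = 0.1496 M.
Ka(C6H5NH3+) = Kw/Kb = 1.0e-14 / 4.3 x 10^-10 = 2.33e-5.
[H^+] = sqrt(Ka x [C6H5NH3+]) = sqrt(2.33e-5 x 0.1496) = 0.00187 M.
pH = -log(0.00187) = 2.73.

2.73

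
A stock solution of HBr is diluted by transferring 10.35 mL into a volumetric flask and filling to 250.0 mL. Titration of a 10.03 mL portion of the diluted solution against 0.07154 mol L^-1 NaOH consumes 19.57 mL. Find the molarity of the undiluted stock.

n(NaOH) = 0.07154 x 0.01957 = 0.001400 mol.
n(HBr) in the aliquot = 0.001400 mol.
[diluted HBr] = 0.001400 / 0.01003 = 0.1396 M.
Dilution factor = 250.0/10.35 = 24.15, so [stock] = 0.1396 x 24.15 = 3.37 M.

3.37 M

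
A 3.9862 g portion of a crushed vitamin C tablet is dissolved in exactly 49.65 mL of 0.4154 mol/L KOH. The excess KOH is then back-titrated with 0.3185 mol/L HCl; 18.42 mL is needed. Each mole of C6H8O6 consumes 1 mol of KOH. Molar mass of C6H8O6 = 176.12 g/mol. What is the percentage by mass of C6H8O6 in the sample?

65.2%

Total n(KOH) added = 0.4154 x 0.04965 = 0.02062 mol.
n(HCl) used = 0.3185 x 0.01842 = 0.005867 mol, which equals the excess n(KOH).
So n(KOH) consumed by the sample = 0.02062 - 0.005867 = 0.01476 mol.
n(C6H8O6) = 0.01476 / 1 = 0.01476 mol.
mass C6H8O6 = 0.01476 x 176.12 = 2.599 g, so %C6H8O6 = 2.599/3.9862 x 100 = 65.2%.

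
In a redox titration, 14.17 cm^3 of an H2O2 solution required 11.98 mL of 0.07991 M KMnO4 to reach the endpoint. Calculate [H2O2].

0.169 M

n(KMnO4) = 0.07991 x 0.01198 = 0.0009573 mol.
From the balanced equation, 2 mol KMnO4 reacts with 5 mol H2O2, so n(H2O2) = 0.0009573 x 5/2 = 0.002393 mol.
[H2O2] = 0.002393 / 0.01417 L = 0.169 M.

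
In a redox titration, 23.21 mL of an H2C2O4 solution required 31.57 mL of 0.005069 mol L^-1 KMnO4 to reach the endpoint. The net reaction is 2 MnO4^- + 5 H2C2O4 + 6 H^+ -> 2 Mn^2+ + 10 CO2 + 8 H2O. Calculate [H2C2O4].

0.0172 M

n(KMnO4) = 0.005069 x 0.03157 = 0.0001600 mol.
From the balanced equation, 2 mol KMnO4 reacts with 5 mol H2C2O4, so n(H2C2O4) = 0.0001600 x 5/2 = 0.0004001 mol.
[H2C2O4] = 0.0004001 / 0.02321 L = 0.0172 M.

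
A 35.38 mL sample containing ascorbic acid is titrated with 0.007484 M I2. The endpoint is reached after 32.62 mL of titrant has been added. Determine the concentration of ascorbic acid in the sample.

n(I2) = 0.007484 x 0.03262 = 0.0002441 mol.
From the balanced equation, 1 mol I2 reacts with 1 mol ascorbic acid, so n(ascorbic acid) = 0.0002441 x 1/1 = 0.0002441 mol.
[ascorbic acid] = 0.0002441 / 0.03538 L = 0.00690 M.

0.00690 M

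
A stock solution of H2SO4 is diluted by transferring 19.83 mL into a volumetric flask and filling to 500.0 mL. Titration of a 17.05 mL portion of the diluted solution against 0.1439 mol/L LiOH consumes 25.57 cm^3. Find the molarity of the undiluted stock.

2.72 M

n(LiOH) = 0.1439 x 0.02557 = 0.003680 mol.
n(H2SO4) in the aliquot = 0.003680 x 1/2 = 0.001840 mol.
[diluted H2SO4] = 0.001840 / 0.01705 = 0.1079 M.
Dilution factor = 500.0/19.83 = 25.21, so [stock] = 0.1079 x 25.21 = 2.72 M.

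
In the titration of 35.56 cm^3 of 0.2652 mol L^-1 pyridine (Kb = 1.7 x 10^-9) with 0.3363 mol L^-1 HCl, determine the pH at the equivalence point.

n(C5H5N) = 0.2652 x 0.03556 = 0.009431 mol; V(HCl) at equivalence = 0.009431/0.3363 = 0.02804 L.
At equivalence the base is fully converted to C5H5NH+; total volume = 0.06360 L, so [C5H5NH+] = 0.009431/0.06360 = 0.1483 M.
Ka(C5H5NH+) = Kw/Kb = 1.0e-14 / 1.7 x 10^-9 = 5.88e-6.
[H^+] = sqrt(Ka x [C5H5NH+]) = sqrt(5.88e-6 x 0.1483) = 0.000934 M.
pH = -log(0.000934) = 3.03.

3.03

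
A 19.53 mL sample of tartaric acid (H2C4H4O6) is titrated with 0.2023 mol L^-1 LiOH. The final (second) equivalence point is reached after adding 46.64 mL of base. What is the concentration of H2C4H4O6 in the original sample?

0.242 M

n(LiOH) = 0.2023 x 0.04664 = 0.009435 mol.
At the final (second) equivalence point, 2 mol OH^- react per mol H2C4H4O6, so n(H2C4H4O6) = 0.009435 / 2 = 0.004718 mol.
[H2C4H4O6] = 0.004718 / 0.01953 L = 0.242 M.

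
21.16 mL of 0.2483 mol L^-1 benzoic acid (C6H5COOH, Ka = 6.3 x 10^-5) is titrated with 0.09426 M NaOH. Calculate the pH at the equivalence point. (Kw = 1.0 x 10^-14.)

n(C6H5COOH) = 0.2483 x 0.02116 = 0.005254 mol; V(NaOH) at equivalence = 0.005254/0.09426 = 0.05574 L.
At equivalence all the acid is converted to C6H5COO-; total volume = 0.02116 + 0.05574 = 0.07690 L, so [C6H5COO-] = 0.005254/0.07690 = 0.06832 M.
Kb = Kw/Ka = 1.0e-14 / 6.3 x 10^-5 = 1.59e-10.
[OH^-] = sqrt(Kb x [C6H5COO-]) = sqrt(1.59e-10 x 0.06832) = 3.29e-6 M.
pOH = 5.48, so pH = 14.00 - 5.48 = 8.52.

8.52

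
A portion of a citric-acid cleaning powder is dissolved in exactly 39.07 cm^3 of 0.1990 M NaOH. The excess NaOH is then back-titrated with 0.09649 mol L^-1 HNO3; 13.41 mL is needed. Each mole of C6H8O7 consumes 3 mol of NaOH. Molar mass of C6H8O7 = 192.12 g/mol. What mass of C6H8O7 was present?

0.415 g

Total n(NaOH) added = 0.1990 x 0.03907 = 0.007775 mol.
n(HNO3) used = 0.09649 x 0.01341 = 0.001294 mol, which equals the excess n(NaOH).
So n(NaOH) consumed by the sample = 0.007775 - 0.001294 = 0.006481 mol.
n(C6H8O7) = 0.006481 / 3 = 0.002160 mol.
mass = 0.002160 mol x 192.12 g/mol = 0.415 g.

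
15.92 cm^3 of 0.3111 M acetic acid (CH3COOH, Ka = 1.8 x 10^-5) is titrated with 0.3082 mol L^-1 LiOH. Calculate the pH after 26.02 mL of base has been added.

n(acid) = 0.3111 x 0.01592 = 0.004953 mol; n(LiOH) added = 0.3082 x 0.02602 = 0.008019 mol.
Base is in excess by 0.008019 - 0.004953 = 0.003067 mol in a total volume of 0.04194 L.
[OH^-] = 0.003067/0.04194 = 0.07312 M, so pOH = 1.14 and pH = 14.00 - 1.14 = 12.86.

12.86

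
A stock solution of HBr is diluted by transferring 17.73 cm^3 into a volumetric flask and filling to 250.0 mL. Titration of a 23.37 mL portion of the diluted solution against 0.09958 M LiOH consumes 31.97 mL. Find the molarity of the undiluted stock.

n(LiOH) = 0.09958 x 0.03197 = 0.003184 mol.
n(HBr) in the aliquot = 0.003184 mol.
[diluted HBr] = 0.003184 / 0.02337 = 0.1362 M.
Dilution factor = 250.0/17.73 = 14.10, so [stock] = 0.1362 x 14.10 = 1.92 M.

1.92 M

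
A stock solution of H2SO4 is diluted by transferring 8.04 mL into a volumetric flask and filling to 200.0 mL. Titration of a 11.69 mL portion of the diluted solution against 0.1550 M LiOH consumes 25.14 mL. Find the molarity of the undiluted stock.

n(LiOH) = 0.1550 x 0.02514 = 0.003897 mol.
n(H2SO4) in the aliquot = 0.003897 x 1/2 = 0.001948 mol.
[diluted H2SO4] = 0.001948 / 0.01169 = 0.1667 M.
Dilution factor = 200.0/8.040 = 24.88, so [stock] = 0.1667 x 24.88 = 4.15 M.

4.15 M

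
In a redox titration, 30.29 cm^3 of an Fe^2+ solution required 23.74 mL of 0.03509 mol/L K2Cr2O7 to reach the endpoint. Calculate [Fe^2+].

n(K2Cr2O7) = 0.03509 x 0.02374 = 0.0008330 mol.
From the balanced equation, 1 mol K2Cr2O7 reacts with 6 mol Fe^2+, so n(Fe^2+) = 0.0008330 x 6/1 = 0.004998 mol.
[Fe^2+] = 0.004998 / 0.03029 L = 0.165 M.

0.165 M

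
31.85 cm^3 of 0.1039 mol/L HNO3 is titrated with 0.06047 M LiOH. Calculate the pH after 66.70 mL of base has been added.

11.87

n(acid) = 0.1039 x 0.03185 = 0.003309 mol; n(LiOH) added = 0.06047 x 0.06670 = 0.004033 mol.
Base is in excess by 0.004033 - 0.003309 = 0.0007241 mol in a total volume of 0.09855 L.
[OH^-] = 0.0007241/0.09855 = 0.007348 M, so pOH = 2.13 and pH = 14.00 - 2.13 = 11.87.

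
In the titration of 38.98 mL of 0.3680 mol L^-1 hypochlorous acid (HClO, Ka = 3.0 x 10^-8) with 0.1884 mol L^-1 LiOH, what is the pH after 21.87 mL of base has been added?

Initial n(HClO) = 0.3680 x 0.03898 = 0.01434 mol.
n(LiOH) added = 0.1884 x 0.02187 = 0.004120 mol, converting that many moles of HClO to ClO-.
Remaining n(HClO) = 0.01022 mol; n(ClO-) = 0.004120 mol.
By Henderson-Hasselbalch, pH = pKa + log([A^-]/[HA]) = 7.52 + log(0.004120/0.01022) = 7.52 + (-0.39) = 7.13.

7.13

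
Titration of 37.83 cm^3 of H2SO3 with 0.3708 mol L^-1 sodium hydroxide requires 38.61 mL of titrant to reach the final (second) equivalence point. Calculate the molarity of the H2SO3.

0.189 M

n(NaOH) = 0.3708 x 0.03861 = 0.01432 mol.
At the final (second) equivalence point, 2 mol OH^- react per mol H2SO3, so n(H2SO3) = 0.01432 / 2 = 0.007158 mol.
[H2SO3] = 0.007158 / 0.03783 L = 0.189 M.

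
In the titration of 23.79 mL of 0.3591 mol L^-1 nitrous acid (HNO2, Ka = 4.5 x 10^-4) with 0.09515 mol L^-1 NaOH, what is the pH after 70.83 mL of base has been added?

Initial n(HNO2) = 0.3591 x 0.02379 = 0.008543 mol.
n(NaOH) added = 0.09515 x 0.07083 = 0.006739 mol, converting that many moles of HNO2 to NO2-.
Remaining n(HNO2) = 0.001804 mol; n(NO2-) = 0.006739 mol.
By Henderson-Hasselbalch, pH = pKa + log([A^-]/[HA]) = 3.35 + log(0.006739/0.001804) = 3.35 + (+0.57) = 3.92.

3.92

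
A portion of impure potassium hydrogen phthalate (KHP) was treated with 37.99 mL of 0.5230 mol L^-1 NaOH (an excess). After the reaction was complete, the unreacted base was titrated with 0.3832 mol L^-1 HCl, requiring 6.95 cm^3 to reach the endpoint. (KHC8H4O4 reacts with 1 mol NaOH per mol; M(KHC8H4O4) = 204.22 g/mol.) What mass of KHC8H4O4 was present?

3.51 g

Total n(NaOH) added = 0.5230 x 0.03799 = 0.01987 mol.
n(HCl) used = 0.3832 x 0.006950 = 0.002663 mol, which equals the excess n(NaOH).
So n(NaOH) consumed by the sample = 0.01987 - 0.002663 = 0.01721 mol.
n(KHC8H4O4) = 0.01721 / 1 = 0.01721 mol.
mass = 0.01721 mol x 204.22 g/mol = 3.51 g.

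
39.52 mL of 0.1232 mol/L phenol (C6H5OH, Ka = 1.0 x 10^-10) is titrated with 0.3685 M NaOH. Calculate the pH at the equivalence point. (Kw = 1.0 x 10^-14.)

n(C6H5OH) = 0.1232 x 0.03952 = 0.004869 mol; V(NaOH) at equivalence = 0.004869/0.3685 = 0.01321 L.
At equivalence all the acid is converted to C6H5O-; total volume = 0.03952 + 0.01321 = 0.05273 L, so [C6H5O-] = 0.004869/0.05273 = 0.09233 M.
Kb = Kw/Ka = 1.0e-14 / 1.0 x 10^-10 = 0.000100.
[OH^-] = sqrt(Kb x [C6H5O-]) = sqrt(0.000100 x 0.09233) = 0.00304 M.
pOH = 2.52, so pH = 14.00 - 2.52 = 11.48.

11.48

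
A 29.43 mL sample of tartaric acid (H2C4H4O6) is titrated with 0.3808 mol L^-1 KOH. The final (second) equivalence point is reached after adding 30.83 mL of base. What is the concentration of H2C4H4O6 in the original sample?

0.199 M

n(KOH) = 0.3808 x 0.03083 = 0.01174 mol.
At the final (second) equivalence point, 2 mol OH^- react per mol H2C4H4O6, so n(H2C4H4O6) = 0.01174 / 2 = 0.005870 mol.
[H2C4H4O6] = 0.005870 / 0.02943 L = 0.199 M.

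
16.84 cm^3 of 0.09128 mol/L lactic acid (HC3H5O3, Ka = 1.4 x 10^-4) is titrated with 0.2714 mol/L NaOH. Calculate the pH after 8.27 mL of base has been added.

12.45

n(acid) = 0.09128 x 0.01684 = 0.001537 mol; n(NaOH) added = 0.2714 x 0.008270 = 0.002244 mol.
Base is in excess by 0.002244 - 0.001537 = 0.0007073 mol in a total volume of 0.02511 L.
[OH^-] = 0.0007073/0.02511 = 0.02817 M, so pOH = 1.55 and pH = 14.00 - 1.55 = 12.45.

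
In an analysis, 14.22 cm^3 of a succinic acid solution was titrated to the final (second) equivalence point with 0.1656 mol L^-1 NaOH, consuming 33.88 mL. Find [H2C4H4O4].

n(NaOH) = 0.1656 x 0.03388 = 0.005611 mol.
At the final (second) equivalence point, 2 mol OH^- react per mol H2C4H4O4, so n(H2C4H4O4) = 0.005611 / 2 = 0.002805 mol.
[H2C4H4O4] = 0.002805 / 0.01422 L = 0.197 M.

0.197 M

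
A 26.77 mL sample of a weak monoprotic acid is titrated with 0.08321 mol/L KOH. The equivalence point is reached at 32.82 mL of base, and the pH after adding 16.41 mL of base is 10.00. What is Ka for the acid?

1.0 x 10^-10

16.41 mL is half of the equivalence volume, so this is the half-equivalence point where [HA] = [A^-].
At half-equivalence pH = pKa, so pKa = 10.00.
Ka = 10^(-10.00) = 1.0 x 10^-10.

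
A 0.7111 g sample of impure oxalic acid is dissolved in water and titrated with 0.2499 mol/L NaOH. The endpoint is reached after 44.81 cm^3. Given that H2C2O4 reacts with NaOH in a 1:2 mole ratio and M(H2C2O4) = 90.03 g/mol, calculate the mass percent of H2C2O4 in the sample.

70.9%

n(NaOH) = 0.2499 x 0.04481 = 0.01120 mol.
n(H2C2O4) = 0.01120 / 2 = 0.005599 mol.
mass of H2C2O4 = 0.005599 x 90.03 = 0.5041 g.
% purity = 0.5041 / 0.7111 x 100 = 70.9%.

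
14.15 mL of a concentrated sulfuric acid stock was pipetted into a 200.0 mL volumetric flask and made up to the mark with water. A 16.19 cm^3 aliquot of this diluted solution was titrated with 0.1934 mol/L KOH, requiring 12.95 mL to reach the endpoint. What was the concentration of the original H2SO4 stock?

n(KOH) = 0.1934 x 0.01295 = 0.002505 mol.
n(H2SO4) in the aliquot = 0.002505 x 1/2 = 0.001252 mol.
[diluted H2SO4] = 0.001252 / 0.01619 = 0.07735 M.
Dilution factor = 200.0/14.15 = 14.13, so [stock] = 0.07735 x 14.13 = 1.09 M.

1.09 M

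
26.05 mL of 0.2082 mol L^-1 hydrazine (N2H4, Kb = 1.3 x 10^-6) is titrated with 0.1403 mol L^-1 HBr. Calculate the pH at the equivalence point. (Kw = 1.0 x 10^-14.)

n(N2H4) = 0.2082 x 0.02605 = 0.005424 mol; V(HBr) at equivalence = 0.005424/0.1403 = 0.03866 L.
At equivalence the base is fully converted to N2H5+; total volume = 0.06471 L, so [N2H5+] = 0.005424/0.06471 = 0.08382 M.
Ka(N2H5+) = Kw/Kb = 1.0e-14 / 1.3 x 10^-6 = 7.69e-9.
[H^+] = sqrt(Ka x [N2H5+]) = sqrt(7.69e-9 x 0.08382) = 2.54e-5 M.
pH = -log(2.54e-5) = 4.60.

4.60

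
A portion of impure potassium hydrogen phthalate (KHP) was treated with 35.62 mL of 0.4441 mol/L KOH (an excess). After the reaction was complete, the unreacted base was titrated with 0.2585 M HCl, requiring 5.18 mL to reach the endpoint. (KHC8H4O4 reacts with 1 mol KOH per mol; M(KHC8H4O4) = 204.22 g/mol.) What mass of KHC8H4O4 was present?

Total n(KOH) added = 0.4441 x 0.03562 = 0.01582 mol.
n(HCl) used = 0.2585 x 0.005180 = 0.001339 mol, which equals the excess n(KOH).
So n(KOH) consumed by the sample = 0.01582 - 0.001339 = 0.01448 mol.
n(KHC8H4O4) = 0.01448 / 1 = 0.01448 mol.
mass = 0.01448 mol x 204.22 g/mol = 2.96 g.

2.96 g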